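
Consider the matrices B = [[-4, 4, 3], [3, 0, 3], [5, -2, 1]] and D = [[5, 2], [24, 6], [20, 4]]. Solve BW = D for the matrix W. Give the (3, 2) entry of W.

2

Left-multiplying both sides by B⁻¹ gives W = B⁻¹D.
det B = 6; the adjugate gives B⁻¹ = [[1, -5/3, 2], [2, -19/6, 7/2], [-1, 2, -2]].
W = B⁻¹D = [[1, -5/3, 2], [2, -19/6, 7/2], [-1, 2, -2]] · [[5, 2], [24, 6], [20, 4]] = [[5, 0], [4, -1], [3, 2]].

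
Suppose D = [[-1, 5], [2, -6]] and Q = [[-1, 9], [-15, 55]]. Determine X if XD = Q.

Right-multiplying both sides by D⁻¹ gives X = QD⁻¹.
D has determinant -4; D⁻¹ = [[3/2, 5/4], [1/2, 1/4]].
X = QD⁻¹ = [[-1, 9], [-15, 55]] · [[3/2, 5/4], [1/2, 1/4]] = [[3, 1], [5, -5]].

X = [[3, 1], [5, -5]]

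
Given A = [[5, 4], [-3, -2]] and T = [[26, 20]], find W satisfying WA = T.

W = [[4, -2]]

Right-multiplying both sides by A⁻¹ gives W = TA⁻¹.
det A = 2, so A⁻¹ = [[-1, -2], [3/2, 5/2]].
W = TA⁻¹ = [[26, 20]] · [[-1, -2], [3/2, 5/2]] = [[4, -2]].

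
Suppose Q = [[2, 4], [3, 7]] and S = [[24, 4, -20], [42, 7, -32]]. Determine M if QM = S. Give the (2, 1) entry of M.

Since Q multiplies M on the left, M = Q⁻¹S.
Q has determinant 2; Q⁻¹ = [[7/2, -2], [-3/2, 1]].
M = Q⁻¹S = [[7/2, -2], [-3/2, 1]] · [[24, 4, -20], [42, 7, -32]] = [[0, 0, -6], [6, 1, -2]].

6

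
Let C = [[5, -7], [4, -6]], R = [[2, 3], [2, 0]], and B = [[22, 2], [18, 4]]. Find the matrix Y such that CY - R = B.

Y = [[2, 1], [-2, 0]]

CY = B + R = [[24, 5], [20, 4]].
Left-multiplying both sides by C⁻¹ gives Y = C⁻¹(B + R).
C has determinant -2; C⁻¹ = [[3, -7/2], [2, -5/2]].
Y = C⁻¹(B + R) = [[2, 1], [-2, 0]].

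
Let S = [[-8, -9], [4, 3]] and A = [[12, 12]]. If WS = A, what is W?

W = [[-1, 1]]

S is on the right of W, so right-multiply by S⁻¹: W = AS⁻¹.
det S = 12, so S⁻¹ = [[1/4, 3/4], [-1/3, -2/3]].
W = AS⁻¹ = [[12, 12]] · [[1/4, 3/4], [-1/3, -2/3]] = [[-1, 1]].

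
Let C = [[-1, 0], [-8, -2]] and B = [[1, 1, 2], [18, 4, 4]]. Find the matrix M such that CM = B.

Left-multiplying both sides by C⁻¹ gives M = C⁻¹B.
C has determinant 2; C⁻¹ = [[-1, 0], [4, -1/2]].
M = C⁻¹B = [[-1, 0], [4, -1/2]] · [[1, 1, 2], [18, 4, 4]] = [[-1, -1, -2], [-5, 2, 6]].

M = [[-1, -1, -2], [-5, 2, 6]]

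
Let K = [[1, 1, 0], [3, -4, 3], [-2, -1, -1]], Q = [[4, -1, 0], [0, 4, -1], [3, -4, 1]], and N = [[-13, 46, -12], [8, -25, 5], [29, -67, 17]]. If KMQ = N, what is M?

M = K⁻¹NQ⁻¹ (apply K⁻¹ on the left and Q⁻¹ on the right).
det K = 4; the adjugate gives K⁻¹ = [[7/4, 1/4, 3/4], [-3/4, -1/4, -3/4], [-11/4, -1/4, -7/4]].
Q has determinant 3; Q⁻¹ = [[0, 1/3, 1/3], [-1, 4/3, 4/3], [-4, 13/3, 16/3]].
K⁻¹N = [[1, 24, -7], [-14, 22, -5], [-17, -3, 2]].
M = (K⁻¹N)Q⁻¹ = [[4, 2, -5], [-2, 3, -2], [-5, -1, 1]].

M = [[4, 2, -5], [-2, 3, -2], [-5, -1, 1]]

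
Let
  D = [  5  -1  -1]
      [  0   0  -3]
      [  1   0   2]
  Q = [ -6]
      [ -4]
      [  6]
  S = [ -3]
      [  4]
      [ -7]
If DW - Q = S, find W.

W = [[-1], [4], [0]]

DW = S + Q = [[-9], [0], [-1]].
D is on the left of W, so left-multiply by D⁻¹: W = D⁻¹(S + Q).
det D = 3; the adjugate gives D⁻¹ = [[0, 2/3, 1], [-1, 11/3, 5], [0, -1/3, 0]].
W = D⁻¹(S + Q) = [[-1], [4], [0]].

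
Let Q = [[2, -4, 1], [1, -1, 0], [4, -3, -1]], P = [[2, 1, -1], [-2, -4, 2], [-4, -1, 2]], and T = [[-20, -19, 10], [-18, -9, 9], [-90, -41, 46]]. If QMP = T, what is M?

M = [[-5, -1, 2], [4, -1, 2], [-2, -2, -5]]

Isolating M: multiply by Q⁻¹ from the left and P⁻¹ from the right, so M = Q⁻¹TP⁻¹.
det Q = -1; the adjugate gives Q⁻¹ = [[-1, 7, -1], [-1, 6, -1], [-1, 10, -2]].
P has determinant -2; P⁻¹ = [[3, 1/2, 1], [2, 0, 1], [7, 1, 3]].
Q⁻¹T = [[-16, -3, 7], [2, 6, -2], [20, 11, -12]].
M = (Q⁻¹T)P⁻¹ = [[-5, -1, 2], [4, -1, 2], [-2, -2, -5]].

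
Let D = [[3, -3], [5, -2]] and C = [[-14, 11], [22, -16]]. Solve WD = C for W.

Right-multiplying both sides by D⁻¹ gives W = CD⁻¹.
D has determinant 9; D⁻¹ = [[-2/9, 1/3], [-5/9, 1/3]].
W = CD⁻¹ = [[-14, 11], [22, -16]] · [[-2/9, 1/3], [-5/9, 1/3]] = [[-3, -1], [4, 2]].

W = [[-3, -1], [4, 2]]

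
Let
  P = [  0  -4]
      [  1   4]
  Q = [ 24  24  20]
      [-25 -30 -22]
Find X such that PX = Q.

P is on the left of X, so left-multiply by P⁻¹: X = P⁻¹Q.
P has determinant 4; P⁻¹ = [[1, 1], [-1/4, 0]].
X = P⁻¹Q = [[1, 1], [-1/4, 0]] · [[24, 24, 20], [-25, -30, -22]] = [[-1, -6, -2], [-6, -6, -5]].

X = [[-1, -6, -2], [-6, -6, -5]]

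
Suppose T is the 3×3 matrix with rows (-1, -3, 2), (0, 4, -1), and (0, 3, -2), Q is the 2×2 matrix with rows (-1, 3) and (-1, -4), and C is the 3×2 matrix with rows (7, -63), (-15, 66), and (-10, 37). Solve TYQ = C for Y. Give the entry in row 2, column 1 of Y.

Isolating Y: multiply by T⁻¹ from the left and Q⁻¹ from the right, so Y = T⁻¹CQ⁻¹.
T has determinant 5; T⁻¹ = [[-1, 0, -1], [0, 2/5, -1/5], [0, 3/5, -4/5]].
det Q = 7, so Q⁻¹ = [[-4/7, -3/7], [1/7, -1/7]].
T⁻¹C = [[3, 26], [-4, 19], [-1, 10]].
Y = (T⁻¹C)Q⁻¹ = [[2, -5], [5, -1], [2, -1]].

5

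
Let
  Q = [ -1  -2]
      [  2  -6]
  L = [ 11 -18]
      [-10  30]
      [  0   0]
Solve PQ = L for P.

Right-multiplying both sides by Q⁻¹ gives P = LQ⁻¹.
det Q = 10, so Q⁻¹ = [[-3/5, 1/5], [-1/5, -1/10]].
P = LQ⁻¹ = [[11, -18], [-10, 30], [0, 0]] · [[-3/5, 1/5], [-1/5, -1/10]] = [[-3, 4], [0, -5], [0, 0]].

P = [[-3, 4], [0, -5], [0, 0]]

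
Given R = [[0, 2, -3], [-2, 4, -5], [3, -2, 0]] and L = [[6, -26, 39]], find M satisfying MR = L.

Right-multiplying both sides by R⁻¹ gives M = LR⁻¹.
det R = -6, so R⁻¹ = [[5/3, -1, -1/3], [5/2, -3/2, -1], [4/3, -1, -2/3]].
M = LR⁻¹ = [[6, -26, 39]] · [[5/3, -1, -1/3], [5/2, -3/2, -1], [4/3, -1, -2/3]] = [[-3, -6, -2]].

M = [[-3, -6, -2]]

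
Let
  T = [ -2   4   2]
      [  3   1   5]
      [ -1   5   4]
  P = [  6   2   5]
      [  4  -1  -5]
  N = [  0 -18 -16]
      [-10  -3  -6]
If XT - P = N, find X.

XT = N + P = [[6, -16, -11], [-6, -4, -11]].
Right-multiplying both sides by T⁻¹ gives X = (N + P)T⁻¹.
T has determinant 6; T⁻¹ = [[-7/2, -1, 3], [-17/6, -1, 8/3], [8/3, 1, -7/3]].
X = (N + P)T⁻¹ = [[-5, -1, 1], [3, -1, -3]].

X = [[-5, -1, 1], [3, -1, -3]]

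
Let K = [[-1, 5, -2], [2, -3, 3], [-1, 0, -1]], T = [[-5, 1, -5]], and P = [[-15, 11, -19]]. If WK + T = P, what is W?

W = [[-1, -5, 1]]

WK = P − T = [[-10, 10, -14]].
K is on the right of W, so right-multiply by K⁻¹: W = (P − T)K⁻¹.
det K = -2, so K⁻¹ = [[-3/2, -5/2, -9/2], [1/2, 1/2, 1/2], [3/2, 5/2, 7/2]].
W = (P − T)K⁻¹ = [[-1, -5, 1]].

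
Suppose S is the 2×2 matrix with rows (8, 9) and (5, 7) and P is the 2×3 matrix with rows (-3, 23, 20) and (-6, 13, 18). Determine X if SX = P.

X = [[3, 4, -2], [-3, -1, 4]]

Since S multiplies X on the left, X = S⁻¹P.
det S = 11; the adjugate gives S⁻¹ = [[7/11, -9/11], [-5/11, 8/11]].
X = S⁻¹P = [[7/11, -9/11], [-5/11, 8/11]] · [[-3, 23, 20], [-6, 13, 18]] = [[3, 4, -2], [-3, -1, 4]].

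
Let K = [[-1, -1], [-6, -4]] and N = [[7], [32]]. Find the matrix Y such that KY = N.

Left-multiplying both sides by K⁻¹ gives Y = K⁻¹N.
det K = -2; the adjugate gives K⁻¹ = [[2, -1/2], [-3, 1/2]].
Y = K⁻¹N = [[2, -1/2], [-3, 1/2]] · [[7], [32]] = [[-2], [-5]].

Y = [[-2], [-5]]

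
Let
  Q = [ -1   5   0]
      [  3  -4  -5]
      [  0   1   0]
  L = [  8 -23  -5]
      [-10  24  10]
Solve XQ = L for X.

X = [[-5, 1, 6], [4, -2, -4]]

Right-multiplying both sides by Q⁻¹ gives X = LQ⁻¹.
det Q = -5, so Q⁻¹ = [[-1, 0, 5], [0, 0, 1], [-3/5, -1/5, 11/5]].
X = LQ⁻¹ = [[8, -23, -5], [-10, 24, 10]] · [[-1, 0, 5], [0, 0, 1], [-3/5, -1/5, 11/5]] = [[-5, 1, 6], [4, -2, -4]].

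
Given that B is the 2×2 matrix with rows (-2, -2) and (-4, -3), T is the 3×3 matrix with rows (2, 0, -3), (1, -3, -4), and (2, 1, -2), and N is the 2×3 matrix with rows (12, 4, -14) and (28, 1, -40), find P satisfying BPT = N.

Left-multiply by B⁻¹ and right-multiply by T⁻¹: P = B⁻¹NT⁻¹.
det B = -2, so B⁻¹ = [[3/2, -1], [-2, 1]].
T has determinant -1; T⁻¹ = [[-10, 3, 9], [6, -2, -5], [-7, 2, 6]].
B⁻¹N = [[-10, 5, 19], [4, -7, -12]].
P = (B⁻¹N)T⁻¹ = [[-3, -2, -1], [2, 2, -1]].

P = [[-3, -2, -1], [2, 2, -1]]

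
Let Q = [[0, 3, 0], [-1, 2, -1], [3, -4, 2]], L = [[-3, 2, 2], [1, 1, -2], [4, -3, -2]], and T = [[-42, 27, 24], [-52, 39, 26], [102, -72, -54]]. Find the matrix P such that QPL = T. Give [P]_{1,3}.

1

Isolating P: multiply by Q⁻¹ from the left and L⁻¹ from the right, so P = Q⁻¹TL⁻¹.
Q has determinant -3; Q⁻¹ = [[0, 2, 1], [1/3, 0, 0], [2/3, -3, -1]].
L has determinant -2; L⁻¹ = [[4, 1, 3], [3, 1, 2], [7/2, 1/2, 5/2]].
Q⁻¹T = [[-2, 6, -2], [-14, 9, 8], [26, -27, -8]].
P = (Q⁻¹T)L⁻¹ = [[3, 3, 1], [-1, -1, -4], [-5, -5, 4]].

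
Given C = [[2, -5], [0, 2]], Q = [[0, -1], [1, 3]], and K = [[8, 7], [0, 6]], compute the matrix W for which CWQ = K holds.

Isolating W: multiply by C⁻¹ from the left and Q⁻¹ from the right, so W = C⁻¹KQ⁻¹.
det C = 4; the adjugate gives C⁻¹ = [[1/2, 5/4], [0, 1/2]].
det Q = 1, so Q⁻¹ = [[3, 1], [-1, 0]].
C⁻¹K = [[4, 11], [0, 3]].
W = (C⁻¹K)Q⁻¹ = [[1, 4], [-3, 0]].

W = [[1, 4], [-3, 0]]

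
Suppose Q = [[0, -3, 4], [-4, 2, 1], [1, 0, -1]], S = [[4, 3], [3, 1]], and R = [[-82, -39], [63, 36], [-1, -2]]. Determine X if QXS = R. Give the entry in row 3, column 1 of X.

-1

Left-multiply by Q⁻¹ and right-multiply by S⁻¹: X = Q⁻¹RS⁻¹.
det Q = 1; the adjugate gives Q⁻¹ = [[-2, -3, -11], [-3, -4, -16], [-2, -3, -12]].
det S = -5, so S⁻¹ = [[-1/5, 3/5], [3/5, -4/5]].
Q⁻¹R = [[-14, -8], [10, 5], [-13, -6]].
X = (Q⁻¹R)S⁻¹ = [[-2, -2], [1, 2], [-1, -3]].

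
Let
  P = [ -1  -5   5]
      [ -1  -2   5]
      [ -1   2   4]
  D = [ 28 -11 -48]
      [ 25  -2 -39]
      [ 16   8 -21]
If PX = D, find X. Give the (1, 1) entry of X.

Left-multiplying both sides by P⁻¹ gives X = P⁻¹D.
P has determinant 3; P⁻¹ = [[-6, 10, -5], [-1/3, 1/3, 0], [-4/3, 7/3, -1]].
X = P⁻¹D = [[-6, 10, -5], [-1/3, 1/3, 0], [-4/3, 7/3, -1]] · [[28, -11, -48], [25, -2, -39], [16, 8, -21]] = [[2, 6, 3], [-1, 3, 3], [5, 2, -6]].

2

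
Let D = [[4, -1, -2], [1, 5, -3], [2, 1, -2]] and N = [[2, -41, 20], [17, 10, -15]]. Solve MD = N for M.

Right-multiplying both sides by D⁻¹ gives M = ND⁻¹.
det D = -6; the adjugate gives D⁻¹ = [[7/6, 2/3, -13/6], [2/3, 2/3, -5/3], [3/2, 1, -7/2]].
M = ND⁻¹ = [[2, -41, 20], [17, 10, -15]] · [[7/6, 2/3, -13/6], [2/3, 2/3, -5/3], [3/2, 1, -7/2]] = [[5, -6, -6], [4, 3, -1]].

M = [[5, -6, -6], [4, 3, -1]]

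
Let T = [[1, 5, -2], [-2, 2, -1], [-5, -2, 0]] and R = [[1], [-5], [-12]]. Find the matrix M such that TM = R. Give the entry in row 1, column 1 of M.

2

Left-multiplying both sides by T⁻¹ gives M = T⁻¹R.
det T = -5, so T⁻¹ = [[2/5, -4/5, 1/5], [-1, 2, -1], [-14/5, 23/5, -12/5]].
M = T⁻¹R = [[2/5, -4/5, 1/5], [-1, 2, -1], [-14/5, 23/5, -12/5]] · [[1], [-5], [-12]] = [[2], [1], [3]].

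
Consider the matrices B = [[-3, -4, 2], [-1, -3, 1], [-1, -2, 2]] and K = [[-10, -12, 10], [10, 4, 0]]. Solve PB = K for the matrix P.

B is on the right of P, so right-multiply by B⁻¹: P = KB⁻¹.
det B = 6; the adjugate gives B⁻¹ = [[-2/3, 2/3, 1/3], [1/6, -2/3, 1/6], [-1/6, -1/3, 5/6]].
P = KB⁻¹ = [[-10, -12, 10], [10, 4, 0]] · [[-2/3, 2/3, 1/3], [1/6, -2/3, 1/6], [-1/6, -1/3, 5/6]] = [[3, -2, 3], [-6, 4, 4]].

P = [[3, -2, 3], [-6, 4, 4]]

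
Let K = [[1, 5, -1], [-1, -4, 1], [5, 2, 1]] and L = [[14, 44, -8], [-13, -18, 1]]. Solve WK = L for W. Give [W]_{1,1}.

6

K is on the right of W, so right-multiply by K⁻¹: W = LK⁻¹.
det K = 6, so K⁻¹ = [[-1, -7/6, 1/6], [1, 1, 0], [3, 23/6, 1/6]].
W = LK⁻¹ = [[14, 44, -8], [-13, -18, 1]] · [[-1, -7/6, 1/6], [1, 1, 0], [3, 23/6, 1/6]] = [[6, -3, 1], [-2, 1, -2]].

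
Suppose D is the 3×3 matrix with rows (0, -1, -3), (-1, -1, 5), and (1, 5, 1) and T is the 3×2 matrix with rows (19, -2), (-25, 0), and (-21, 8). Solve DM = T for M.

Since D multiplies M on the left, M = D⁻¹T.
det D = 6, so D⁻¹ = [[-13/3, -7/3, -4/3], [1, 1/2, 1/2], [-2/3, -1/6, -1/6]].
M = D⁻¹T = [[-13/3, -7/3, -4/3], [1, 1/2, 1/2], [-2/3, -1/6, -1/6]] · [[19, -2], [-25, 0], [-21, 8]] = [[4, -2], [-4, 2], [-5, 0]].

M = [[4, -2], [-4, 2], [-5, 0]]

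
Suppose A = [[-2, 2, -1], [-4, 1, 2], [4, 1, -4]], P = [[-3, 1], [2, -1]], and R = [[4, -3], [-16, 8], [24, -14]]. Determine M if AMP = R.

M = [[2, 1], [4, 2], [2, -3]]

M = A⁻¹RP⁻¹ (apply A⁻¹ on the left and P⁻¹ on the right).
A has determinant 4; A⁻¹ = [[-3/2, 7/4, 5/4], [-2, 3, 2], [-2, 5/2, 3/2]].
det P = 1; the adjugate gives P⁻¹ = [[-1, -1], [-2, -3]].
A⁻¹R = [[-4, 1], [-8, 2], [-12, 5]].
M = (A⁻¹R)P⁻¹ = [[2, 1], [4, 2], [2, -3]].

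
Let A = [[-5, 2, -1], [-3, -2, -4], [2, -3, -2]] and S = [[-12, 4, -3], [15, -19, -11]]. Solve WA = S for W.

W = [[-1, 3, -4], [-3, 2, 3]]

A is on the right of W, so right-multiply by A⁻¹: W = SA⁻¹.
det A = -1; the adjugate gives A⁻¹ = [[8, -7, 10], [14, -12, 17], [-13, 11, -16]].
W = SA⁻¹ = [[-12, 4, -3], [15, -19, -11]] · [[8, -7, 10], [14, -12, 17], [-13, 11, -16]] = [[-1, 3, -4], [-3, 2, 3]].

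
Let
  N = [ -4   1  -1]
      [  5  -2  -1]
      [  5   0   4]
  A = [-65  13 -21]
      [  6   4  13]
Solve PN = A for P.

P = [[5, -4, -5], [6, 1, 5]]

N is on the right of P, so right-multiply by N⁻¹: P = AN⁻¹.
det N = -3, so N⁻¹ = [[8/3, 4/3, 1], [25/3, 11/3, 3], [-10/3, -5/3, -1]].
P = AN⁻¹ = [[-65, 13, -21], [6, 4, 13]] · [[8/3, 4/3, 1], [25/3, 11/3, 3], [-10/3, -5/3, -1]] = [[5, -4, -5], [6, 1, 5]].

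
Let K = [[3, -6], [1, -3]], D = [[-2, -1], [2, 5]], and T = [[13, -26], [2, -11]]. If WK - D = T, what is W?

W = [[2, 5], [2, -2]]

WK = T + D = [[11, -27], [4, -6]].
K is on the right of W, so right-multiply by K⁻¹: W = (T + D)K⁻¹.
det K = -3; the adjugate gives K⁻¹ = [[1, -2], [1/3, -1]].
W = (T + D)K⁻¹ = [[2, 5], [2, -2]].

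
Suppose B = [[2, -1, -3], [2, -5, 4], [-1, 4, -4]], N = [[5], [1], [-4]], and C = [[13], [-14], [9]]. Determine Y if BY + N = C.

BY = C − N = [[8], [-15], [13]].
Since B multiplies Y on the left, Y = B⁻¹(C − N).
B has determinant -5; B⁻¹ = [[-4/5, 16/5, 19/5], [-4/5, 11/5, 14/5], [-3/5, 7/5, 8/5]].
Y = B⁻¹(C − N) = [[-5], [-3], [-5]].

Y = [[-5], [-3], [-5]]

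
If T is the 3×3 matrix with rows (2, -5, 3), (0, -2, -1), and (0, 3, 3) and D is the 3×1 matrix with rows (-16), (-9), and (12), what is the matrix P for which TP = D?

Left-multiplying both sides by T⁻¹ gives P = T⁻¹D.
det T = -6, so T⁻¹ = [[1/2, -4, -11/6], [0, -1, -1/3], [0, 1, 2/3]].
P = T⁻¹D = [[1/2, -4, -11/6], [0, -1, -1/3], [0, 1, 2/3]] · [[-16], [-9], [12]] = [[6], [5], [-1]].

P = [[6], [5], [-1]]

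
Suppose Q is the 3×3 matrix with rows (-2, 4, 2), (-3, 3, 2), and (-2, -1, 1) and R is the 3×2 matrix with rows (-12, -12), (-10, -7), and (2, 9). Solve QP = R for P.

Left-multiplying both sides by Q⁻¹ gives P = Q⁻¹R.
Q has determinant 4; Q⁻¹ = [[5/4, -3/2, 1/2], [-1/4, 1/2, -1/2], [9/4, -5/2, 3/2]].
P = Q⁻¹R = [[5/4, -3/2, 1/2], [-1/4, 1/2, -1/2], [9/4, -5/2, 3/2]] · [[-12, -12], [-10, -7], [2, 9]] = [[1, 0], [-3, -5], [1, 4]].

P = [[1, 0], [-3, -5], [1, 4]]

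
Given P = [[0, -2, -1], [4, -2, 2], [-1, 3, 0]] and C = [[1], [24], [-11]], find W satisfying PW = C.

P is on the left of W, so left-multiply by P⁻¹: W = P⁻¹C.
P has determinant -6; P⁻¹ = [[1, 1/2, 1], [1/3, 1/6, 2/3], [-5/3, -1/3, -4/3]].
W = P⁻¹C = [[1, 1/2, 1], [1/3, 1/6, 2/3], [-5/3, -1/3, -4/3]] · [[1], [24], [-11]] = [[2], [-3], [5]].

W = [[2], [-3], [5]]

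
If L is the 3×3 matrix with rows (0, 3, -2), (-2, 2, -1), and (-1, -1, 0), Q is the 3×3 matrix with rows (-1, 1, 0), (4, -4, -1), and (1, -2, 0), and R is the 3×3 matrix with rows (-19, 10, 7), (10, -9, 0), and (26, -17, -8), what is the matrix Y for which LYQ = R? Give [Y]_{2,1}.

-2

Left-multiply by L⁻¹ and right-multiply by Q⁻¹: Y = L⁻¹RQ⁻¹.
det L = -5, so L⁻¹ = [[1/5, -2/5, -1/5], [-1/5, 2/5, -4/5], [-4/5, 3/5, -6/5]].
det Q = 1; the adjugate gives Q⁻¹ = [[-2, 0, -1], [-1, 0, -1], [-4, -1, 0]].
L⁻¹R = [[-13, 9, 3], [-13, 8, 5], [-10, 7, 4]].
Y = (L⁻¹R)Q⁻¹ = [[5, -3, 4], [-2, -5, 5], [-3, -4, 3]].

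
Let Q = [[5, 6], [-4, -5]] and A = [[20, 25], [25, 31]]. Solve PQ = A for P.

P = [[0, -5], [1, -5]]

Right-multiplying both sides by Q⁻¹ gives P = AQ⁻¹.
det Q = -1; the adjugate gives Q⁻¹ = [[5, 6], [-4, -5]].
P = AQ⁻¹ = [[20, 25], [25, 31]] · [[5, 6], [-4, -5]] = [[0, -5], [1, -5]].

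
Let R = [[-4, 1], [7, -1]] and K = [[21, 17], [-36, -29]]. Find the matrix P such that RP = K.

Since R multiplies P on the left, P = R⁻¹K.
det R = -3, so R⁻¹ = [[1/3, 1/3], [7/3, 4/3]].
P = R⁻¹K = [[1/3, 1/3], [7/3, 4/3]] · [[21, 17], [-36, -29]] = [[-5, -4], [1, 1]].

P = [[-5, -4], [1, 1]]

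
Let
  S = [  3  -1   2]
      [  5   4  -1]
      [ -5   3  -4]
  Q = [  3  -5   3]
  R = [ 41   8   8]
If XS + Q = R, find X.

X = [[1, 5, -2]]

XS = R − Q = [[38, 13, 5]].
S is on the right of X, so right-multiply by S⁻¹: X = (R − Q)S⁻¹.
S has determinant 6; S⁻¹ = [[-13/6, 1/3, -7/6], [25/6, -1/3, 13/6], [35/6, -2/3, 17/6]].
X = (R − Q)S⁻¹ = [[1, 5, -2]].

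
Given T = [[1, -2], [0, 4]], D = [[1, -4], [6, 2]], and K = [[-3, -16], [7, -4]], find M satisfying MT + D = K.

M = [[-4, -5], [1, -1]]

MT = K − D = [[-4, -12], [1, -6]].
Right-multiplying both sides by T⁻¹ gives M = (K − D)T⁻¹.
det T = 4; the adjugate gives T⁻¹ = [[1, 1/2], [0, 1/4]].
M = (K − D)T⁻¹ = [[-4, -5], [1, -1]].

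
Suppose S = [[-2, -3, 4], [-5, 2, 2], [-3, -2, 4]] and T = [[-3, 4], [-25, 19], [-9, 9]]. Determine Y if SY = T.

Y = [[5, 1], [-1, 6], [1, 6]]

Left-multiplying both sides by S⁻¹ gives Y = S⁻¹T.
det S = -2, so S⁻¹ = [[-6, -2, 7], [-7, -2, 8], [-8, -5/2, 19/2]].
Y = S⁻¹T = [[-6, -2, 7], [-7, -2, 8], [-8, -5/2, 19/2]] · [[-3, 4], [-25, 19], [-9, 9]] = [[5, 1], [-1, 6], [1, 6]].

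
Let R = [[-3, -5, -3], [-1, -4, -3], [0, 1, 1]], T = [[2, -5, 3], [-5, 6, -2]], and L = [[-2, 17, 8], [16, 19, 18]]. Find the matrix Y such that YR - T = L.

YR = L + T = [[0, 12, 11], [11, 25, 16]].
Since R sits to the right of Y, Y = (L + T)R⁻¹.
det R = 1; the adjugate gives R⁻¹ = [[-1, 2, 3], [1, -3, -6], [-1, 3, 7]].
Y = (L + T)R⁻¹ = [[1, -3, 5], [-2, -5, -5]].

Y = [[1, -3, 5], [-2, -5, -5]]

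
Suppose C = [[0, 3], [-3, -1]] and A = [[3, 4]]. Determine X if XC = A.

X = [[1, -1]]

Right-multiplying both sides by C⁻¹ gives X = AC⁻¹.
det C = 9, so C⁻¹ = [[-1/9, -1/3], [1/3, 0]].
X = AC⁻¹ = [[3, 4]] · [[-1/9, -1/3], [1/3, 0]] = [[1, -1]].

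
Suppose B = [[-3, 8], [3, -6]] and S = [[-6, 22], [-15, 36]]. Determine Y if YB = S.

Y = [[5, 3], [3, -2]]

B is on the right of Y, so right-multiply by B⁻¹: Y = SB⁻¹.
B has determinant -6; B⁻¹ = [[1, 4/3], [1/2, 1/2]].
Y = SB⁻¹ = [[-6, 22], [-15, 36]] · [[1, 4/3], [1/2, 1/2]] = [[5, 3], [3, -2]].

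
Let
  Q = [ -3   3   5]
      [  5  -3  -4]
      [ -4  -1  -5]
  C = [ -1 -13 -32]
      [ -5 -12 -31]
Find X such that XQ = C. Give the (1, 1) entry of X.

0

Right-multiplying both sides by Q⁻¹ gives X = CQ⁻¹.
Q has determinant 5; Q⁻¹ = [[11/5, 2, 3/5], [41/5, 7, 13/5], [-17/5, -3, -6/5]].
X = CQ⁻¹ = [[-1, -13, -32], [-5, -12, -31]] · [[11/5, 2, 3/5], [41/5, 7, 13/5], [-17/5, -3, -6/5]] = [[0, 3, 4], [-4, -1, 3]].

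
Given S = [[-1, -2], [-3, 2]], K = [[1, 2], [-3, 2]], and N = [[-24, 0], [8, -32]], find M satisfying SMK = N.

Isolating M: multiply by S⁻¹ from the left and K⁻¹ from the right, so M = S⁻¹NK⁻¹.
det S = -8; the adjugate gives S⁻¹ = [[-1/4, -1/4], [-3/8, 1/8]].
det K = 8, so K⁻¹ = [[1/4, -1/4], [3/8, 1/8]].
S⁻¹N = [[4, 8], [10, -4]].
M = (S⁻¹N)K⁻¹ = [[4, 0], [1, -3]].

M = [[4, 0], [1, -3]]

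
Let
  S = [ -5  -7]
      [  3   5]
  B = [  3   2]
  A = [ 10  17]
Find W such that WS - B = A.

WS = A + B = [[13, 19]].
S is on the right of W, so right-multiply by S⁻¹: W = (A + B)S⁻¹.
S has determinant -4; S⁻¹ = [[-5/4, -7/4], [3/4, 5/4]].
W = (A + B)S⁻¹ = [[-2, 1]].

W = [[-2, 1]]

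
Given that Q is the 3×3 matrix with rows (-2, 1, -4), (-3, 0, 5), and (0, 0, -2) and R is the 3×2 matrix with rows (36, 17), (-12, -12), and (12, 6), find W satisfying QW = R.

W = [[-6, -1], [0, 3], [-6, -3]]

Left-multiplying both sides by Q⁻¹ gives W = Q⁻¹R.
Q has determinant -6; Q⁻¹ = [[0, -1/3, -5/6], [1, -2/3, -11/3], [0, 0, -1/2]].
W = Q⁻¹R = [[0, -1/3, -5/6], [1, -2/3, -11/3], [0, 0, -1/2]] · [[36, 17], [-12, -12], [12, 6]] = [[-6, -1], [0, 3], [-6, -3]].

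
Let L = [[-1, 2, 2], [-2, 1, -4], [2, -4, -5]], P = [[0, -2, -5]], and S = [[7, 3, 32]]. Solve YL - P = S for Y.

YL = S + P = [[7, 1, 27]].
L is on the right of Y, so right-multiply by L⁻¹: Y = (S + P)L⁻¹.
L has determinant -3; L⁻¹ = [[7, -2/3, 10/3], [6, -1/3, 8/3], [-2, 0, -1]].
Y = (S + P)L⁻¹ = [[1, -5, -1]].

Y = [[1, -5, -1]]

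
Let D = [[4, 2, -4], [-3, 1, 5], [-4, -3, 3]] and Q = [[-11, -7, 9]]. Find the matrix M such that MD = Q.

D is on the right of M, so right-multiply by D⁻¹: M = QD⁻¹.
D has determinant -2; D⁻¹ = [[-9, -3, -7], [11/2, 2, 4], [-13/2, -2, -5]].
M = QD⁻¹ = [[-11, -7, 9]] · [[-9, -3, -7], [11/2, 2, 4], [-13/2, -2, -5]] = [[2, 1, 4]].

M = [[2, 1, 4]]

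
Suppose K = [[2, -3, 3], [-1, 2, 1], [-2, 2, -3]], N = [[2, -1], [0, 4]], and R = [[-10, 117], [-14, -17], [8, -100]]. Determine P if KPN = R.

P = K⁻¹RN⁻¹ (apply K⁻¹ on the left and N⁻¹ on the right).
det K = 5, so K⁻¹ = [[-8/5, -3/5, -9/5], [-1, 0, -1], [2/5, 2/5, 1/5]].
det N = 8, so N⁻¹ = [[1/2, 1/8], [0, 1/4]].
K⁻¹R = [[10, 3], [2, -17], [-8, 20]].
P = (K⁻¹R)N⁻¹ = [[5, 2], [1, -4], [-4, 4]].

P = [[5, 2], [1, -4], [-4, 4]]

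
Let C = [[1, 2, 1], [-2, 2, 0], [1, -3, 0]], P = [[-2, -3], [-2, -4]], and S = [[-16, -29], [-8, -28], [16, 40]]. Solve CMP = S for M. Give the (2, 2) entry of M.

4

M = C⁻¹SP⁻¹ (apply C⁻¹ on the left and P⁻¹ on the right).
det C = 4; the adjugate gives C⁻¹ = [[0, -3/4, -1/2], [0, -1/4, -1/2], [1, 5/4, 3/2]].
det P = 2, so P⁻¹ = [[-2, 3/2], [1, -1]].
C⁻¹S = [[-2, 1], [-6, -13], [-2, -4]].
M = (C⁻¹S)P⁻¹ = [[5, -4], [-1, 4], [0, 1]].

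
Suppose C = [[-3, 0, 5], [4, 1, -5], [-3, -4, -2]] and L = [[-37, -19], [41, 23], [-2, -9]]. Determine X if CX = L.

X = [[4, 3], [0, 1], [-5, -2]]

C is on the left of X, so left-multiply by C⁻¹: X = C⁻¹L.
C has determinant 1; C⁻¹ = [[-22, -20, -5], [23, 21, 5], [-13, -12, -3]].
X = C⁻¹L = [[-22, -20, -5], [23, 21, 5], [-13, -12, -3]] · [[-37, -19], [41, 23], [-2, -9]] = [[4, 3], [0, 1], [-5, -2]].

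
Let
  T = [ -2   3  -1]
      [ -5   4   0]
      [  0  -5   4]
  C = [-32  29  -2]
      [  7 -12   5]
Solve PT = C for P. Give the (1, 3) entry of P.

1

Right-multiplying both sides by T⁻¹ gives P = CT⁻¹.
T has determinant 3; T⁻¹ = [[16/3, -7/3, 4/3], [20/3, -8/3, 5/3], [25/3, -10/3, 7/3]].
P = CT⁻¹ = [[-32, 29, -2], [7, -12, 5]] · [[16/3, -7/3, 4/3], [20/3, -8/3, 5/3], [25/3, -10/3, 7/3]] = [[6, 4, 1], [-1, -1, 1]].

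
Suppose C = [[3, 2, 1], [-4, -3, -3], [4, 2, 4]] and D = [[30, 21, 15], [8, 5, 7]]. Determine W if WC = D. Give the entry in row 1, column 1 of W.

Right-multiplying both sides by C⁻¹ gives W = DC⁻¹.
C has determinant -6; C⁻¹ = [[1, 1, 1/2], [-2/3, -4/3, -5/6], [-2/3, -1/3, 1/6]].
W = DC⁻¹ = [[30, 21, 15], [8, 5, 7]] · [[1, 1, 1/2], [-2/3, -4/3, -5/6], [-2/3, -1/3, 1/6]] = [[6, -3, 0], [0, -1, 1]].

6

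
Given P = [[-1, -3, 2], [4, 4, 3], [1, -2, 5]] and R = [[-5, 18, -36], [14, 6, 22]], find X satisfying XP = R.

Right-multiplying both sides by P⁻¹ gives X = RP⁻¹.
det P = 1, so P⁻¹ = [[26, 11, -17], [-17, -7, 11], [-12, -5, 8]].
X = RP⁻¹ = [[-5, 18, -36], [14, 6, 22]] · [[26, 11, -17], [-17, -7, 11], [-12, -5, 8]] = [[-4, -1, -5], [-2, 2, 4]].

X = [[-4, -1, -5], [-2, 2, 4]]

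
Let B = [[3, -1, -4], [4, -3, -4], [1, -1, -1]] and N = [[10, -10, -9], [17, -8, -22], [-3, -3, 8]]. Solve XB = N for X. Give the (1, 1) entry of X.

-1

B is on the right of X, so right-multiply by B⁻¹: X = NB⁻¹.
det B = 1, so B⁻¹ = [[-1, 3, -8], [0, 1, -4], [-1, 2, -5]].
X = NB⁻¹ = [[10, -10, -9], [17, -8, -22], [-3, -3, 8]] · [[-1, 3, -8], [0, 1, -4], [-1, 2, -5]] = [[-1, 2, 5], [5, -1, 6], [-5, 4, -4]].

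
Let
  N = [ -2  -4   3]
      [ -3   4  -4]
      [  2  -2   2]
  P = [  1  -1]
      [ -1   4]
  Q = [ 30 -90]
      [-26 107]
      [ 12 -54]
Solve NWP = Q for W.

W = [[-3, -1], [2, 4], [4, -2]]

W = N⁻¹QP⁻¹ (apply N⁻¹ on the left and P⁻¹ on the right).
det N = 2; the adjugate gives N⁻¹ = [[0, 1, 2], [-1, -5, -17/2], [-1, -6, -10]].
det P = 3; the adjugate gives P⁻¹ = [[4/3, 1/3], [1/3, 1/3]].
N⁻¹Q = [[-2, -1], [-2, 14], [6, -12]].
W = (N⁻¹Q)P⁻¹ = [[-3, -1], [2, 4], [4, -2]].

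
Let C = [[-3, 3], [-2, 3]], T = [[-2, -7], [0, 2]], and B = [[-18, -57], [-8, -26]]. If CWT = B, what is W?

W = C⁻¹BT⁻¹ (apply C⁻¹ on the left and T⁻¹ on the right).
det C = -3, so C⁻¹ = [[-1, 1], [-2/3, 1]].
det T = -4; the adjugate gives T⁻¹ = [[-1/2, -7/4], [0, 1/2]].
C⁻¹B = [[10, 31], [4, 12]].
W = (C⁻¹B)T⁻¹ = [[-5, -2], [-2, -1]].

W = [[-5, -2], [-2, -1]]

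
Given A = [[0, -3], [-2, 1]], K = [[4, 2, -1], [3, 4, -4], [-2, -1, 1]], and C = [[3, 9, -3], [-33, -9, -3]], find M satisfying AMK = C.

M = [[5, -2, -1], [-2, -1, -5]]

M = A⁻¹CK⁻¹ (apply A⁻¹ on the left and K⁻¹ on the right).
det A = -6, so A⁻¹ = [[-1/6, -1/2], [-1/3, 0]].
det K = 5; the adjugate gives K⁻¹ = [[0, -1/5, -4/5], [1, 2/5, 13/5], [1, 0, 2]].
A⁻¹C = [[16, 3, 2], [-1, -3, 1]].
M = (A⁻¹C)K⁻¹ = [[5, -2, -1], [-2, -1, -5]].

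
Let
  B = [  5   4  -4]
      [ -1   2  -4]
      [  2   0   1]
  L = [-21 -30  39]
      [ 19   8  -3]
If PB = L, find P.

P = [[-6, -3, 3], [3, -2, 1]]

Since B sits to the right of P, P = LB⁻¹.
det B = -2; the adjugate gives B⁻¹ = [[-1, 2, 4], [7/2, -13/2, -12], [2, -4, -7]].
P = LB⁻¹ = [[-21, -30, 39], [19, 8, -3]] · [[-1, 2, 4], [7/2, -13/2, -12], [2, -4, -7]] = [[-6, -3, 3], [3, -2, 1]].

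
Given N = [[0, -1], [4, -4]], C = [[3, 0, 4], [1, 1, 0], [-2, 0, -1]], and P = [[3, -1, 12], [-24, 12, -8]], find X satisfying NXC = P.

X = N⁻¹PC⁻¹ (apply N⁻¹ on the left and C⁻¹ on the right).
N has determinant 4; N⁻¹ = [[-1, 1/4], [-1, 0]].
C has determinant 5; C⁻¹ = [[-1/5, 0, -4/5], [1/5, 1, 4/5], [2/5, 0, 3/5]].
N⁻¹P = [[-9, 4, -14], [-3, 1, -12]].
X = (N⁻¹P)C⁻¹ = [[-3, 4, 2], [-4, 1, -4]].

X = [[-3, 4, 2], [-4, 1, -4]]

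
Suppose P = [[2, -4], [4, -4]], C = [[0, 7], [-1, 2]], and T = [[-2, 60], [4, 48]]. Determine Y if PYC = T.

Y = P⁻¹TC⁻¹ (apply P⁻¹ on the left and C⁻¹ on the right).
det P = 8; the adjugate gives P⁻¹ = [[-1/2, 1/2], [-1/2, 1/4]].
det C = 7; the adjugate gives C⁻¹ = [[2/7, -1], [1/7, 0]].
P⁻¹T = [[3, -6], [2, -18]].
Y = (P⁻¹T)C⁻¹ = [[0, -3], [-2, -2]].

Y = [[0, -3], [-2, -2]]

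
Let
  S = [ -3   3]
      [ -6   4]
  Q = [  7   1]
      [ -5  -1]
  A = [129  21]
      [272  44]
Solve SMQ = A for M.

M = S⁻¹AQ⁻¹ (apply S⁻¹ on the left and Q⁻¹ on the right).
det S = 6; the adjugate gives S⁻¹ = [[2/3, -1/2], [1, -1/2]].
Q has determinant -2; Q⁻¹ = [[1/2, 1/2], [-5/2, -7/2]].
S⁻¹A = [[-50, -8], [-7, -1]].
M = (S⁻¹A)Q⁻¹ = [[-5, 3], [-1, 0]].

M = [[-5, 3], [-1, 0]]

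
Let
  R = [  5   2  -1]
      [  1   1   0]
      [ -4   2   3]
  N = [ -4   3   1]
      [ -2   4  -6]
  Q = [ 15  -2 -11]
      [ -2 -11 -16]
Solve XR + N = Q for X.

XR = Q − N = [[19, -5, -12], [0, -15, -10]].
Since R sits to the right of X, X = (Q − N)R⁻¹.
det R = 3, so R⁻¹ = [[1, -8/3, 1/3], [-1, 11/3, -1/3], [2, -6, 1]].
X = (Q − N)R⁻¹ = [[0, 3, -4], [-5, 5, -5]].

X = [[0, 3, -4], [-5, 5, -5]]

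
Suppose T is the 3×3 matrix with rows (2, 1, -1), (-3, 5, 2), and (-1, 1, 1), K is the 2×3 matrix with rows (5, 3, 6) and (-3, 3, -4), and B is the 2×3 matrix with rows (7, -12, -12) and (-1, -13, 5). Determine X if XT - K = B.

XT = B + K = [[12, -9, -6], [-4, -10, 1]].
Since T sits to the right of X, X = (B + K)T⁻¹.
T has determinant 5; T⁻¹ = [[3/5, -2/5, 7/5], [1/5, 1/5, -1/5], [2/5, -3/5, 13/5]].
X = (B + K)T⁻¹ = [[3, -3, 3], [-4, -1, -1]].

X = [[3, -3, 3], [-4, -1, -1]]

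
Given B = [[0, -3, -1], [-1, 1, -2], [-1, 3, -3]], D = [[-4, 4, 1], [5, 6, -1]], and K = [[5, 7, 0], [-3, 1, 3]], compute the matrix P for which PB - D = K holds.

P = [[-2, -4, 3], [-1, -5, 3]]

PB = K + D = [[1, 11, 1], [2, 7, 2]].
B is on the right of P, so right-multiply by B⁻¹: P = (K + D)B⁻¹.
det B = 5; the adjugate gives B⁻¹ = [[3/5, -12/5, 7/5], [-1/5, -1/5, 1/5], [-2/5, 3/5, -3/5]].
P = (K + D)B⁻¹ = [[-2, -4, 3], [-1, -5, 3]].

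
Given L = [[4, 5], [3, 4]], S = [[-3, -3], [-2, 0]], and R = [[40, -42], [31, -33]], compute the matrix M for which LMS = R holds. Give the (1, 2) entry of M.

M = L⁻¹RS⁻¹ (apply L⁻¹ on the left and S⁻¹ on the right).
det L = 1; the adjugate gives L⁻¹ = [[4, -5], [-3, 4]].
det S = -6, so S⁻¹ = [[0, -1/2], [-1/3, 1/2]].
L⁻¹R = [[5, -3], [4, -6]].
M = (L⁻¹R)S⁻¹ = [[1, -4], [2, -5]].

-4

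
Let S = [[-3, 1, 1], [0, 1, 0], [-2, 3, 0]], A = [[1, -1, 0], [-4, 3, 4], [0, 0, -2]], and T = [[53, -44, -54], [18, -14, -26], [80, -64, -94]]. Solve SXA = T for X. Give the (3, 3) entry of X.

X = S⁻¹TA⁻¹ (apply S⁻¹ on the left and A⁻¹ on the right).
S has determinant 2; S⁻¹ = [[0, 3/2, -1/2], [0, 1, 0], [1, 7/2, -3/2]].
det A = 2; the adjugate gives A⁻¹ = [[-3, -1, -2], [-4, -1, -2], [0, 0, -1/2]].
S⁻¹T = [[-13, 11, 8], [18, -14, -26], [-4, 3, -4]].
X = (S⁻¹T)A⁻¹ = [[-5, 2, 0], [2, -4, 5], [0, 1, 4]].

4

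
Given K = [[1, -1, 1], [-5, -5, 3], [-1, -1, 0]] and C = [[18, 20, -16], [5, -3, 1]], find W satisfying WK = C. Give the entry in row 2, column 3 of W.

Since K sits to the right of W, W = CK⁻¹.
det K = 6; the adjugate gives K⁻¹ = [[1/2, -1/6, 1/3], [-1/2, 1/6, -4/3], [0, 1/3, -5/3]].
W = CK⁻¹ = [[18, 20, -16], [5, -3, 1]] · [[1/2, -1/6, 1/3], [-1/2, 1/6, -4/3], [0, 1/3, -5/3]] = [[-1, -5, 6], [4, -1, 4]].

4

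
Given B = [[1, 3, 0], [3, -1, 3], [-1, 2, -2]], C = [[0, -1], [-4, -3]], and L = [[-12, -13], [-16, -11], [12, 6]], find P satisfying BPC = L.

P = [[1, -3], [1, 2], [-1, 5]]

P = B⁻¹LC⁻¹ (apply B⁻¹ on the left and C⁻¹ on the right).
det B = 5, so B⁻¹ = [[-4/5, 6/5, 9/5], [3/5, -2/5, -3/5], [1, -1, -2]].
det C = -4; the adjugate gives C⁻¹ = [[3/4, -1/4], [-1, 0]].
B⁻¹L = [[12, 8], [-8, -7], [-20, -14]].
P = (B⁻¹L)C⁻¹ = [[1, -3], [1, 2], [-1, 5]].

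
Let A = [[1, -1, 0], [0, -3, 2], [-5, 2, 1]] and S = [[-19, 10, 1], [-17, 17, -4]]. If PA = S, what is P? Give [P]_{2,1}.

3

A is on the right of P, so right-multiply by A⁻¹: P = SA⁻¹.
det A = 3; the adjugate gives A⁻¹ = [[-7/3, 1/3, -2/3], [-10/3, 1/3, -2/3], [-5, 1, -1]].
P = SA⁻¹ = [[-19, 10, 1], [-17, 17, -4]] · [[-7/3, 1/3, -2/3], [-10/3, 1/3, -2/3], [-5, 1, -1]] = [[6, -2, 5], [3, -4, 4]].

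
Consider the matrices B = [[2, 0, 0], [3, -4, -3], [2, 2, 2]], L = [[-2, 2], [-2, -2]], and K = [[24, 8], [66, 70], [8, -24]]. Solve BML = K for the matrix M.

Left-multiply by B⁻¹ and right-multiply by L⁻¹: M = B⁻¹KL⁻¹.
det B = -4, so B⁻¹ = [[1/2, 0, 0], [3, -1, -3/2], [-7/2, 1, 2]].
det L = 8; the adjugate gives L⁻¹ = [[-1/4, -1/4], [1/4, -1/4]].
B⁻¹K = [[12, 4], [-6, -10], [-2, -6]].
M = (B⁻¹K)L⁻¹ = [[-2, -4], [-1, 4], [-1, 2]].

M = [[-2, -4], [-1, 4], [-1, 2]]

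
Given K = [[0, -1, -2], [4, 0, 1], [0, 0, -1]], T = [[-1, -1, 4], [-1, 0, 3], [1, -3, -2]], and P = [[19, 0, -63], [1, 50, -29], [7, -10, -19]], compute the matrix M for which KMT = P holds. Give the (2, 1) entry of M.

5

Left-multiply by K⁻¹ and right-multiply by T⁻¹: M = K⁻¹PT⁻¹.
K has determinant -4; K⁻¹ = [[0, 1/4, 1/4], [-1, 0, 2], [0, 0, -1]].
T has determinant 2; T⁻¹ = [[9/2, -7, -3/2], [1/2, -1, -1/2], [3/2, -2, -1/2]].
K⁻¹P = [[2, 10, -12], [-5, -20, 25], [-7, 10, 19]].
M = (K⁻¹P)T⁻¹ = [[-4, 0, -2], [5, 5, 5], [2, 1, -4]].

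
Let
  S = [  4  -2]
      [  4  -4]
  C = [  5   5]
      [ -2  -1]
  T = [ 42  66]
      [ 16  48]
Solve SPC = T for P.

P = [[5, 4], [1, -4]]

Isolating P: multiply by S⁻¹ from the left and C⁻¹ from the right, so P = S⁻¹TC⁻¹.
det S = -8, so S⁻¹ = [[1/2, -1/4], [1/2, -1/2]].
det C = 5, so C⁻¹ = [[-1/5, -1], [2/5, 1]].
S⁻¹T = [[17, 21], [13, 9]].
P = (S⁻¹T)C⁻¹ = [[5, 4], [1, -4]].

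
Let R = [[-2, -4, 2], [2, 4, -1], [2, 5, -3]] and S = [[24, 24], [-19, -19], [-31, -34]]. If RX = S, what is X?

R is on the left of X, so left-multiply by R⁻¹: X = R⁻¹S.
R has determinant 2; R⁻¹ = [[-7/2, -1, -2], [2, 1, 1], [1, 1, 0]].
X = R⁻¹S = [[-7/2, -1, -2], [2, 1, 1], [1, 1, 0]] · [[24, 24], [-19, -19], [-31, -34]] = [[-3, 3], [-2, -5], [5, 5]].

X = [[-3, 3], [-2, -5], [5, 5]]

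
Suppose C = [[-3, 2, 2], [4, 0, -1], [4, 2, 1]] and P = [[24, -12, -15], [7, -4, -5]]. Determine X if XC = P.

X = [[-4, 5, -2], [-1, 2, -1]]

C is on the right of X, so right-multiply by C⁻¹: X = PC⁻¹.
C has determinant -6; C⁻¹ = [[-1/3, -1/3, 1/3], [4/3, 11/6, -5/6], [-4/3, -7/3, 4/3]].
X = PC⁻¹ = [[24, -12, -15], [7, -4, -5]] · [[-1/3, -1/3, 1/3], [4/3, 11/6, -5/6], [-4/3, -7/3, 4/3]] = [[-4, 5, -2], [-1, 2, -1]].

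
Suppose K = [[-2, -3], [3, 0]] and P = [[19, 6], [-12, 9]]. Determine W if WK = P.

Since K sits to the right of W, W = PK⁻¹.
K has determinant 9; K⁻¹ = [[0, 1/3], [-1/3, -2/9]].
W = PK⁻¹ = [[19, 6], [-12, 9]] · [[0, 1/3], [-1/3, -2/9]] = [[-2, 5], [-3, -6]].

W = [[-2, 5], [-3, -6]]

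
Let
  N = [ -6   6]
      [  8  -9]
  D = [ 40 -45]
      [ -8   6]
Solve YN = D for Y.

Y = [[0, 5], [4, 2]]

N is on the right of Y, so right-multiply by N⁻¹: Y = DN⁻¹.
det N = 6; the adjugate gives N⁻¹ = [[-3/2, -1], [-4/3, -1]].
Y = DN⁻¹ = [[40, -45], [-8, 6]] · [[-3/2, -1], [-4/3, -1]] = [[0, 5], [4, 2]].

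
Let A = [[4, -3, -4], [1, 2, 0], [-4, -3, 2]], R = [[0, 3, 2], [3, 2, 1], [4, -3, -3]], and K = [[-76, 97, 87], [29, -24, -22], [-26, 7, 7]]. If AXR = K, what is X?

X = [[-1, 3, -1], [-2, 0, 3], [0, 1, 3]]

Isolating X: multiply by A⁻¹ from the left and R⁻¹ from the right, so X = A⁻¹KR⁻¹.
A has determinant 2; A⁻¹ = [[2, 9, 4], [-1, -4, -2], [5/2, 12, 11/2]].
det R = 5, so R⁻¹ = [[-3/5, 3/5, -1/5], [13/5, -8/5, 6/5], [-17/5, 12/5, -9/5]].
A⁻¹K = [[5, 6, 4], [12, -15, -13], [15, -7, -8]].
X = (A⁻¹K)R⁻¹ = [[-1, 3, -1], [-2, 0, 3], [0, 1, 3]].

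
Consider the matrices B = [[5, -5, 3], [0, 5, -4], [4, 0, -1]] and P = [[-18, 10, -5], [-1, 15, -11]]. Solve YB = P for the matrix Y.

Right-multiplying both sides by B⁻¹ gives Y = PB⁻¹.
det B = -5, so B⁻¹ = [[1, 1, -1], [16/5, 17/5, -4], [4, 4, -5]].
Y = PB⁻¹ = [[-18, 10, -5], [-1, 15, -11]] · [[1, 1, -1], [16/5, 17/5, -4], [4, 4, -5]] = [[-6, -4, 3], [3, 6, -4]].

Y = [[-6, -4, 3], [3, 6, -4]]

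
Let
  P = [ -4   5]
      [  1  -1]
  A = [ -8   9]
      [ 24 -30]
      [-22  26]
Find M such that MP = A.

M = [[1, -4], [-6, 0], [4, -6]]

Right-multiplying both sides by P⁻¹ gives M = AP⁻¹.
P has determinant -1; P⁻¹ = [[1, 5], [1, 4]].
M = AP⁻¹ = [[-8, 9], [24, -30], [-22, 26]] · [[1, 5], [1, 4]] = [[1, -4], [-6, 0], [4, -6]].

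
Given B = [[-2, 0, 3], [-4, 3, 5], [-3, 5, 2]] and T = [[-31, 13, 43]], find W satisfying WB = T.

B is on the right of W, so right-multiply by B⁻¹: W = TB⁻¹.
det B = 5; the adjugate gives B⁻¹ = [[-19/5, 3, -9/5], [-7/5, 1, -2/5], [-11/5, 2, -6/5]].
W = TB⁻¹ = [[-31, 13, 43]] · [[-19/5, 3, -9/5], [-7/5, 1, -2/5], [-11/5, 2, -6/5]] = [[5, 6, -1]].

W = [[5, 6, -1]]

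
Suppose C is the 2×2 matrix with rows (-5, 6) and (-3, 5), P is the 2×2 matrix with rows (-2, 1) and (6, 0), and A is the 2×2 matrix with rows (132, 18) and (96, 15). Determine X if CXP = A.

Isolating X: multiply by C⁻¹ from the left and P⁻¹ from the right, so X = C⁻¹AP⁻¹.
det C = -7; the adjugate gives C⁻¹ = [[-5/7, 6/7], [-3/7, 5/7]].
det P = -6, so P⁻¹ = [[0, 1/6], [1, 1/3]].
C⁻¹A = [[-12, 0], [12, 3]].
X = (C⁻¹A)P⁻¹ = [[0, -2], [3, 3]].

X = [[0, -2], [3, 3]]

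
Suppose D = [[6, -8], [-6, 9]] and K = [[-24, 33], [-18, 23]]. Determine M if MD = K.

M = [[-3, 1], [-4, -1]]

Since D sits to the right of M, M = KD⁻¹.
det D = 6; the adjugate gives D⁻¹ = [[3/2, 4/3], [1, 1]].
M = KD⁻¹ = [[-24, 33], [-18, 23]] · [[3/2, 4/3], [1, 1]] = [[-3, 1], [-4, -1]].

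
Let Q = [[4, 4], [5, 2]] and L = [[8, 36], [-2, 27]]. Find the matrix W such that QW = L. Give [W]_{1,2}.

3

Left-multiplying both sides by Q⁻¹ gives W = Q⁻¹L.
det Q = -12; the adjugate gives Q⁻¹ = [[-1/6, 1/3], [5/12, -1/3]].
W = Q⁻¹L = [[-1/6, 1/3], [5/12, -1/3]] · [[8, 36], [-2, 27]] = [[-2, 3], [4, 6]].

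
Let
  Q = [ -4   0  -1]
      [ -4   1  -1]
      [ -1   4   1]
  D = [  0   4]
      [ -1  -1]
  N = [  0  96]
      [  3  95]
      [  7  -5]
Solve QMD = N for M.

M = [[-5, -1], [-1, -3], [-4, 4]]

Left-multiply by Q⁻¹ and right-multiply by D⁻¹: M = Q⁻¹ND⁻¹.
det Q = -5, so Q⁻¹ = [[-1, 4/5, -1/5], [-1, 1, 0], [3, -16/5, 4/5]].
D has determinant 4; D⁻¹ = [[-1/4, -1], [1/4, 0]].
Q⁻¹N = [[1, -19], [3, -1], [-4, -20]].
M = (Q⁻¹N)D⁻¹ = [[-5, -1], [-1, -3], [-4, 4]].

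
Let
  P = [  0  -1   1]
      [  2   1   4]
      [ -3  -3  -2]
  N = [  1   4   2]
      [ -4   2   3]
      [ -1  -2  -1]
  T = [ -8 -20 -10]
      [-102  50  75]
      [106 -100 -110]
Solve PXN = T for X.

X = [[0, 5, 0], [2, 3, -4], [0, 3, 2]]

X = P⁻¹TN⁻¹ (apply P⁻¹ on the left and N⁻¹ on the right).
det P = 5, so P⁻¹ = [[2, -1, -1], [-8/5, 3/5, 2/5], [-3/5, 3/5, 2/5]].
det N = -4; the adjugate gives N⁻¹ = [[-1, 0, -2], [7/4, -1/4, 11/4], [-5/2, 1/2, -9/2]].
P⁻¹T = [[-20, 10, 15], [-6, 22, 17], [-14, 2, 7]].
X = (P⁻¹T)N⁻¹ = [[0, 5, 0], [2, 3, -4], [0, 3, 2]].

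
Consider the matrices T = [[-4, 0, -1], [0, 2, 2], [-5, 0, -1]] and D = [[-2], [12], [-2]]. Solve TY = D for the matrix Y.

Y = [[0], [4], [2]]

Left-multiplying both sides by T⁻¹ gives Y = T⁻¹D.
det T = -2; the adjugate gives T⁻¹ = [[1, 0, -1], [5, 1/2, -4], [-5, 0, 4]].
Y = T⁻¹D = [[1, 0, -1], [5, 1/2, -4], [-5, 0, 4]] · [[-2], [12], [-2]] = [[0], [4], [2]].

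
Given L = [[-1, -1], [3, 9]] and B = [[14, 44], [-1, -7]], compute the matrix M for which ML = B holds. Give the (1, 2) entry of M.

5

L is on the right of M, so right-multiply by L⁻¹: M = BL⁻¹.
L has determinant -6; L⁻¹ = [[-3/2, -1/6], [1/2, 1/6]].
M = BL⁻¹ = [[14, 44], [-1, -7]] · [[-3/2, -1/6], [1/2, 1/6]] = [[1, 5], [-2, -1]].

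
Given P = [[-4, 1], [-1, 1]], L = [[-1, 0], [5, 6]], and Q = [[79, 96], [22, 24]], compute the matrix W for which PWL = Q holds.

W = [[-1, -4], [-3, 0]]

W = P⁻¹QL⁻¹ (apply P⁻¹ on the left and L⁻¹ on the right).
P has determinant -3; P⁻¹ = [[-1/3, 1/3], [-1/3, 4/3]].
det L = -6, so L⁻¹ = [[-1, 0], [5/6, 1/6]].
P⁻¹Q = [[-19, -24], [3, 0]].
W = (P⁻¹Q)L⁻¹ = [[-1, -4], [-3, 0]].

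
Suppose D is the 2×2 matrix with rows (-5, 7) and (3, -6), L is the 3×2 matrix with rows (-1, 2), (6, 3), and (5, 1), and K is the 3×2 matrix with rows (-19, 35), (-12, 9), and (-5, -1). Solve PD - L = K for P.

PD = K + L = [[-20, 37], [-6, 12], [0, 0]].
D is on the right of P, so right-multiply by D⁻¹: P = (K + L)D⁻¹.
det D = 9, so D⁻¹ = [[-2/3, -7/9], [-1/3, -5/9]].
P = (K + L)D⁻¹ = [[1, -5], [0, -2], [0, 0]].

P = [[1, -5], [0, -2], [0, 0]]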